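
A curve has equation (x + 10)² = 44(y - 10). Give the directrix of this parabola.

Vertex (-10, 10); 4p = 44 so p = 11. Opens up.
Directrix is the horizontal line y = k − p = 10 − (11) = -1.

y = -1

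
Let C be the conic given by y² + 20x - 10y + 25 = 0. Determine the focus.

Only y is squared. Complete the square in y: (y - 5)² = -20x.
Vertex (0, 5); 4p = -20 so p = -5. Opens left.
Focus is p units from the vertex along the axis: (h + p, k).

(-5, 5)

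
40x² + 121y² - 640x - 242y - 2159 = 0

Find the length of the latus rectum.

80/11

40(x² - 16x) + 121(y² - 2y) = 2159
40(x - 8)² + 121(y - 1)² = 2159 + 2560 + 121 = 4840
Dividing both sides by 4840: (x - 8)²/121 + (y - 1)²/40 = 1
Ellipse, center (8, 1), major axis horizontal; a² = 121, b² = 40.
Latus rectum length = 2b²/a = 2·40/11 = 80/11.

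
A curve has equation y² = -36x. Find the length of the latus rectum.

Vertex (0, 0); 4p = -36 so p = -9. Opens left.
Latus rectum length = |4p| = 36.

36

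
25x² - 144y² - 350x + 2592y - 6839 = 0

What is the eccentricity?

e = 13/5

Group the x- and y-terms: 25(x² - 14x) -144(y² - 18y) = 6839
Completing the square gives 25(x - 7)² -144(y - 9)² = 6839 + 1225 - 11664 = -3600.
Dividing both sides by -3600: (y - 9)²/25 - (x - 7)²/144 = 1
Hyperbola, center (7, 9), transverse axis vertical; a² = 25, b² = 144.
c² = a² + b² = 169, so c = 13.
e = c/a = 13/5.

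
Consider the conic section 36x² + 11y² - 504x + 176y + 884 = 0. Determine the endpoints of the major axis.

Collect terms: 36(x² - 14x) + 11(y² + 16y) = -884
Complete the square in x and y: 36(x - 7)² + 11(y + 8)² = -884 + 1764 + 704 = 1584
Dividing both sides by 1584: (x - 7)²/44 + (y + 8)²/144 = 1
Ellipse, center (7, -8), major axis vertical; a² = 144, b² = 44.
a = 12. Vertices at (h, k ± a).

(7, -20) and (7, 4)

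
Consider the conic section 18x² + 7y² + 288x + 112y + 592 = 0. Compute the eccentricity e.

Group the x- and y-terms: 18(x² + 16x) + 7(y² + 16y) = -592
Complete the square in x and y: 18(x + 8)² + 7(y + 8)² = -592 + 1152 + 448 = 1008
Dividing both sides by 1008: (x + 8)²/56 + (y + 8)²/144 = 1
Ellipse, center (-8, -8), major axis vertical; a² = 144, b² = 56.
c² = a² - b² = 88, so c = 2√22.
e = c/a = 2√22/12 = √22/6.

e = √22/6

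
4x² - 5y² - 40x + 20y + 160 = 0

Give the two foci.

Rearranging, 4(x² - 10x) -5(y² - 4y) = -160.
4(x - 5)² -5(y - 2)² = -160 + 100 - 20 = -80
Divide by -80: (y - 2)²/16 - (x - 5)²/20 = 1
Hyperbola, center (5, 2), transverse axis vertical; a² = 16, b² = 20.
c² = a² + b² = 16 + 20 = 36, so c = 6.
Foci lie on the vertical axis through the center: (h, k ± c).

(5, -4) and (5, 8)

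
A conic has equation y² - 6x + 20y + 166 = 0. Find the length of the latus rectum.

6

Only y is squared. Complete the square in y: (y + 10)² = 6(x - 11).
Vertex (11, -10); 4p = 6 so p = 3/2. Opens right.
Latus rectum length = |4p| = 6.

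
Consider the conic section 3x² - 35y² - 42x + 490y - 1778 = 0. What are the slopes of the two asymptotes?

√105/35 and -√105/35

Collect terms: 3(x² - 14x) -35(y² - 14y) = 1778
Complete the square: 3(x - 7)² -35(y - 7)² = 1778 + 147 - 1715 = 210
Dividing both sides by 210: (x - 7)²/70 - (y - 7)²/6 = 1
Hyperbola, center (7, 7), transverse axis horizontal; a² = 70, b² = 6.
For a horizontal hyperbola the asymptotes have slope ±b/a.
Here that is ±√6/√70 = ±√105/35.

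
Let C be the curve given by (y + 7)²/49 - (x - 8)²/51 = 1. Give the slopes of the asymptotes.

Center (8, -7). The positive term is the y-term, so the transverse axis is vertical; a² = 49, b² = 51.
For a vertical hyperbola the asymptotes have slope ±a/b.
Here that is ±7/√51 = ±7√51/51.

7√51/51 and -7√51/51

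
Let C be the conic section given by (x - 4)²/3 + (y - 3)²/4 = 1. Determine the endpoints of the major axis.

Center (4, 3). The larger denominator 4 sits under the y-term, so the major axis is vertical; a² = 4, b² = 3.
a = 2. Vertices at (h, k ± a).

(4, 1) and (4, 5)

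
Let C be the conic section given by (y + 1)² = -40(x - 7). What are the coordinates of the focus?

(-3, -1)

Vertex (7, -1); 4p = -40 so p = -10. Opens left.
Focus is p units from the vertex along the axis: (h + p, k).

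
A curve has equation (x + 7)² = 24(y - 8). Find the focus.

(-7, 14)

Vertex (-7, 8); 4p = 24 so p = 6. Opens up.
Focus is p units from the vertex along the axis: (h, k + p).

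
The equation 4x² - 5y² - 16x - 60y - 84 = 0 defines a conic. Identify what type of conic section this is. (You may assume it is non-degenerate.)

hyperbola

No xy term. Coefficients of x² and y² are A = 4, C = -5.
A and C have opposite signs ⇒ hyperbola.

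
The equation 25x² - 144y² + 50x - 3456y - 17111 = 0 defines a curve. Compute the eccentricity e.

Rearranging, 25(x² + 2x) -144(y² + 24y) = 17111.
Complete the square in x and y: 25(x + 1)² -144(y + 12)² = 17111 + 25 - 20736 = -3600
Divide by -3600: (y + 12)²/25 - (x + 1)²/144 = 1
Hyperbola, center (-1, -12), transverse axis vertical; a² = 25, b² = 144.
c² = a² + b² = 169, so c = 13.
e = c/a = 13/5.

e = 13/5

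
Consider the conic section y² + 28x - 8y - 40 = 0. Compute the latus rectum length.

28

Only y is squared. Complete the square in y: (y - 4)² = -28(x - 2).
Vertex (2, 4); 4p = -28 so p = -7. Opens left.
Latus rectum length = |4p| = 28.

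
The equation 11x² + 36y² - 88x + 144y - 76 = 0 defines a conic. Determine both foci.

Group the x- and y-terms: 11(x² - 8x) + 36(y² + 4y) = 76
11(x - 4)² + 36(y + 2)² = 76 + 176 + 144 = 396
Dividing both sides by 396: (x - 4)²/36 + (y + 2)²/11 = 1
Ellipse, center (4, -2), major axis horizontal; a² = 36, b² = 11.
c² = a² - b² = 36 - 11 = 25, so c = 5.
Foci lie on the horizontal axis through the center: (h ± c, k).

(-1, -2) and (9, -2)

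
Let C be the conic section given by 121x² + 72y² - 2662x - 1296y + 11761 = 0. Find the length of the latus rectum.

144/11

Rearranging, 121(x² - 22x) + 72(y² - 18y) = -11761.
Complete the square: 121(x - 11)² + 72(y - 9)² = -11761 + 14641 + 5832 = 8712
Divide through by 8712 to get (x - 11)²/72 + (y - 9)²/121 = 1.
Ellipse, center (11, 9), major axis vertical; a² = 121, b² = 72.
Latus rectum length = 2b²/a = 2·72/11 = 144/11.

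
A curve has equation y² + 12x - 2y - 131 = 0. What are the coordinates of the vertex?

Only y is squared. Complete the square in y: (y - 1)² = -12(x - 11).
Vertex (11, 1); 4p = -12 so p = -3. Opens left.

(11, 1)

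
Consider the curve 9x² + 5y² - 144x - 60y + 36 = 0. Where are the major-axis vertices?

Group: 9(x² - 16x) + 5(y² - 12y) = -36
Complete the square: 9(x - 8)² + 5(y - 6)² = -36 + 576 + 180 = 720
Dividing both sides by 720: (x - 8)²/80 + (y - 6)²/144 = 1
Ellipse, center (8, 6), major axis vertical; a² = 144, b² = 80.
a = 12. Vertices at (h, k ± a).

(8, -6) and (8, 18)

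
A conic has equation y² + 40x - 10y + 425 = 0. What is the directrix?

x = 0

Only y is squared. Complete the square in y: (y - 5)² = -40(x + 10).
Vertex (-10, 5); 4p = -40 so p = -10. Opens left.
Directrix is the vertical line x = h − p = -10 − (-10) = 0.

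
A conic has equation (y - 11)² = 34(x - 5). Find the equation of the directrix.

x = -7/2

Vertex (5, 11); 4p = 34 so p = 17/2. Opens right.
Directrix is the vertical line x = h − p = 5 − (17/2) = -7/2.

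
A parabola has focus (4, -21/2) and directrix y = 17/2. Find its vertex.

(4, -1)

The vertex is the midpoint between the focus and the directrix along the axis of symmetry.
Axis is vertical (directrix is horizontal). Vertex y-coordinate = (-21/2 + 17/2)/2 = -1; x-coordinate = 4.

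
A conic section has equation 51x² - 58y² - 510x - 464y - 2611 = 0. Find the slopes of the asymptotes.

Rearranging, 51(x² - 10x) -58(y² + 8y) = 2611.
Complete the square: 51(x - 5)² -58(y + 4)² = 2611 + 1275 - 928 = 2958
Divide through by 2958 to get (x - 5)²/58 - (y + 4)²/51 = 1.
Hyperbola, center (5, -4), transverse axis horizontal; a² = 58, b² = 51.
For a horizontal hyperbola the asymptotes have slope ±b/a.
Here that is ±√51/√58 = ±√2958/58.

√2958/58 and -√2958/58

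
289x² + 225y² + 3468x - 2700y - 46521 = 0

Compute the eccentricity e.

Collect terms: 289(x² + 12x) + 225(y² - 12y) = 46521
Complete the square: 289(x + 6)² + 225(y - 6)² = 46521 + 10404 + 8100 = 65025
Divide through by 65025 to get (x + 6)²/225 + (y - 6)²/289 = 1.
Ellipse, center (-6, 6), major axis vertical; a² = 289, b² = 225.
c² = a² - b² = 64, so c = 8.
e = c/a = 8/17.

e = 8/17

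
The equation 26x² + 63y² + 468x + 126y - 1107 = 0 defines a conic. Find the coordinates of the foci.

(-9 - √74, -1) and (-9 + √74, -1)

Group the x- and y-terms: 26(x² + 18x) + 63(y² + 2y) = 1107
Complete the square in x and y: 26(x + 9)² + 63(y + 1)² = 1107 + 2106 + 63 = 3276
Dividing both sides by 3276: (x + 9)²/126 + (y + 1)²/52 = 1
Ellipse, center (-9, -1), major axis horizontal; a² = 126, b² = 52.
c² = a² - b² = 126 - 52 = 74, so c = √74.
Foci lie on the horizontal axis through the center: (h ± c, k).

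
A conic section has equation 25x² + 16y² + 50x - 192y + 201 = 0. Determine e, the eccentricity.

Group: 25(x² + 2x) + 16(y² - 12y) = -201
Complete the square in x and y: 25(x + 1)² + 16(y - 6)² = -201 + 25 + 576 = 400
Divide through by 400 to get (x + 1)²/16 + (y - 6)²/25 = 1.
Ellipse, center (-1, 6), major axis vertical; a² = 25, b² = 16.
c² = a² - b² = 9, so c = 3.
e = c/a = 3/5.

e = 3/5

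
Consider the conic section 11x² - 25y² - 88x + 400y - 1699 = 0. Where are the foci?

(-2, 8) and (10, 8)

Group the x- and y-terms: 11(x² - 8x) -25(y² - 16y) = 1699
Complete the square in x and y: 11(x - 4)² -25(y - 8)² = 1699 + 176 - 1600 = 275
Divide by 275: (x - 4)²/25 - (y - 8)²/11 = 1
Hyperbola, center (4, 8), transverse axis horizontal; a² = 25, b² = 11.
c² = a² + b² = 25 + 11 = 36, so c = 6.
Foci lie on the horizontal axis through the center: (h ± c, k).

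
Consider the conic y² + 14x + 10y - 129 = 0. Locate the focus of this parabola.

Only y is squared. Complete the square in y: (y + 5)² = -14(x - 11).
Vertex (11, -5); 4p = -14 so p = -7/2. Opens left.
Focus is p units from the vertex along the axis: (h + p, k).

(15/2, -5)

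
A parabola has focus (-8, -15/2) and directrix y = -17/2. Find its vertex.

(-8, -8)

The vertex is the midpoint between the focus and the directrix along the axis of symmetry.
Axis is vertical (directrix is horizontal). Vertex y-coordinate = (-15/2 + (-17/2))/2 = -8; x-coordinate = -8.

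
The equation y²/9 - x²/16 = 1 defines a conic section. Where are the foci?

(0, -5) and (0, 5)

Center (0, 0). The positive term is the y-term, so the transverse axis is vertical; a² = 9, b² = 16.
c² = a² + b² = 9 + 16 = 25, so c = 5.
Foci lie on the vertical axis through the center: (h, k ± c).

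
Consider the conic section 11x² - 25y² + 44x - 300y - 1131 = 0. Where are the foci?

Group the x- and y-terms: 11(x² + 4x) -25(y² + 12y) = 1131
11(x + 2)² -25(y + 6)² = 1131 + 44 - 900 = 275
Divide through by 275 to get (x + 2)²/25 - (y + 6)²/11 = 1.
Hyperbola, center (-2, -6), transverse axis horizontal; a² = 25, b² = 11.
c² = a² + b² = 25 + 11 = 36, so c = 6.
Foci lie on the horizontal axis through the center: (h ± c, k).

(-8, -6) and (4, -6)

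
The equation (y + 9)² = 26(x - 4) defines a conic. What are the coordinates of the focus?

(21/2, -9)

Vertex (4, -9); 4p = 26 so p = 13/2. Opens right.
Focus is p units from the vertex along the axis: (h + p, k).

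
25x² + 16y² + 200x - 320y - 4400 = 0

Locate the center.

(-4, 10)

Collect terms: 25(x² + 8x) + 16(y² - 20y) = 4400
Completing the square gives 25(x + 4)² + 16(y - 10)² = 4400 + 400 + 1600 = 6400.
Divide through by 6400 to get (x + 4)²/256 + (y - 10)²/400 = 1.
Ellipse with center (-4, 10).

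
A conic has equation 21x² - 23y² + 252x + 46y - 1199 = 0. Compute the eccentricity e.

Collect terms: 21(x² + 12x) -23(y² - 2y) = 1199
Complete the square in x and y: 21(x + 6)² -23(y - 1)² = 1199 + 756 - 23 = 1932
Dividing both sides by 1932: (x + 6)²/92 - (y - 1)²/84 = 1
Hyperbola, center (-6, 1), transverse axis horizontal; a² = 92, b² = 84.
c² = a² + b² = 176, so c = 4√11.
e = c/a = 4√11/2√23 = 2√253/23.

e = 2√253/23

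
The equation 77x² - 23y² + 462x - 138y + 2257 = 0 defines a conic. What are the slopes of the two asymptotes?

Rearranging, 77(x² + 6x) -23(y² + 6y) = -2257.
77(x + 3)² -23(y + 3)² = -2257 + 693 - 207 = -1771
Divide through by -1771 to get (y + 3)²/77 - (x + 3)²/23 = 1.
Hyperbola, center (-3, -3), transverse axis vertical; a² = 77, b² = 23.
For a vertical hyperbola the asymptotes have slope ±a/b.
Here that is ±√77/√23 = ±√1771/23.

√1771/23 and -√1771/23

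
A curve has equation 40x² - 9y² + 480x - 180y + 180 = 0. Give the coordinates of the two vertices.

(-9, -10) and (-3, -10)

Rearranging, 40(x² + 12x) -9(y² + 20y) = -180.
Complete the square: 40(x + 6)² -9(y + 10)² = -180 + 1440 - 900 = 360
Dividing both sides by 360: (x + 6)²/9 - (y + 10)²/40 = 1
Hyperbola, center (-6, -10), transverse axis horizontal; a² = 9, b² = 40.
a = 3. Vertices at (h ± a, k).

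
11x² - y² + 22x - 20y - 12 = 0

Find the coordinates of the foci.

Group the x- and y-terms: 11(x² + 2x) -(y² + 20y) = 12
Completing the square gives 11(x + 1)² -(y + 10)² = 12 + 11 - 100 = -77.
Divide through by -77 to get (y + 10)²/77 - (x + 1)²/7 = 1.
Hyperbola, center (-1, -10), transverse axis vertical; a² = 77, b² = 7.
c² = a² + b² = 77 + 7 = 84, so c = 2√21.
Foci lie on the vertical axis through the center: (h, k ± c).

(-1, -10 - 2√21) and (-1, -10 + 2√21)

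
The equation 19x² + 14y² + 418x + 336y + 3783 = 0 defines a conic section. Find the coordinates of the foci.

(-11, -12 - √10) and (-11, -12 + √10)

19(x² + 22x) + 14(y² + 24y) = -3783
Complete the square in x and y: 19(x + 11)² + 14(y + 12)² = -3783 + 2299 + 2016 = 532
Divide through by 532 to get (x + 11)²/28 + (y + 12)²/38 = 1.
Ellipse, center (-11, -12), major axis vertical; a² = 38, b² = 28.
c² = a² - b² = 38 - 28 = 10, so c = √10.
Foci lie on the vertical axis through the center: (h, k ± c).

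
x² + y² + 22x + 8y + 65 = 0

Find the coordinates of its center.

Rearranging, (x² + 22x) + (y² + 8y) = -65.
Complete the square in x and y: (x + 11)² + (y + 4)² = -65 + 121 + 16 = 72
So (x + 11)² + (y + 4)² = 72.
Circle centered at (-11, -4) with r² = 72.

(-11, -4)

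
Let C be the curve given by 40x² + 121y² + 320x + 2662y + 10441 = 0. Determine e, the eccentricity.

e = 9/11

Collect terms: 40(x² + 8x) + 121(y² + 22y) = -10441
Completing the square gives 40(x + 4)² + 121(y + 11)² = -10441 + 640 + 14641 = 4840.
Divide by 4840: (x + 4)²/121 + (y + 11)²/40 = 1
Ellipse, center (-4, -11), major axis horizontal; a² = 121, b² = 40.
c² = a² - b² = 81, so c = 9.
e = c/a = 9/11.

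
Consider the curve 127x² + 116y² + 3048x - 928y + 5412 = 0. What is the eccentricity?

e = √1397/127

127(x² + 24x) + 116(y² - 8y) = -5412
Complete the square: 127(x + 12)² + 116(y - 4)² = -5412 + 18288 + 1856 = 14732
Divide through by 14732 to get (x + 12)²/116 + (y - 4)²/127 = 1.
Ellipse, center (-12, 4), major axis vertical; a² = 127, b² = 116.
c² = a² - b² = 11, so c = √11.
e = c/a = √11/√127 = √1397/127.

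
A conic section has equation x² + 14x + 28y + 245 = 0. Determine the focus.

(-7, -14)

Only x is squared. Complete the square in x: (x + 7)² = -28(y + 7).
Vertex (-7, -7); 4p = -28 so p = -7. Opens down.
Focus is p units from the vertex along the axis: (h, k + p).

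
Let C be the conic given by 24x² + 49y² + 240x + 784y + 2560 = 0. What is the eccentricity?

e = 5/7

Group: 24(x² + 10x) + 49(y² + 16y) = -2560
24(x + 5)² + 49(y + 8)² = -2560 + 600 + 3136 = 1176
Divide by 1176: (x + 5)²/49 + (y + 8)²/24 = 1
Ellipse, center (-5, -8), major axis horizontal; a² = 49, b² = 24.
c² = a² - b² = 25, so c = 5.
e = c/a = 5/7.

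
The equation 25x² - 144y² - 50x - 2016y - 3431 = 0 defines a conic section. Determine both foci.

(1, -20) and (1, 6)

Collect terms: 25(x² - 2x) -144(y² + 14y) = 3431
Complete the square in x and y: 25(x - 1)² -144(y + 7)² = 3431 + 25 - 7056 = -3600
Dividing both sides by -3600: (y + 7)²/25 - (x - 1)²/144 = 1
Hyperbola, center (1, -7), transverse axis vertical; a² = 25, b² = 144.
c² = a² + b² = 25 + 144 = 169, so c = 13.
Foci lie on the vertical axis through the center: (h, k ± c).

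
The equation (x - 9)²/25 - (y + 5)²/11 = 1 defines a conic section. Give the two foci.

(3, -5) and (15, -5)

Center (9, -5). The positive term is the x-term, so the transverse axis is horizontal; a² = 25, b² = 11.
c² = a² + b² = 25 + 11 = 36, so c = 6.
Foci lie on the horizontal axis through the center: (h ± c, k).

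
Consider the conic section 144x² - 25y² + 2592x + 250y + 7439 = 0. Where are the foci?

(-22, 5) and (4, 5)

Group the x- and y-terms: 144(x² + 18x) -25(y² - 10y) = -7439
Complete the square in x and y: 144(x + 9)² -25(y - 5)² = -7439 + 11664 - 625 = 3600
Divide by 3600: (x + 9)²/25 - (y - 5)²/144 = 1
Hyperbola, center (-9, 5), transverse axis horizontal; a² = 25, b² = 144.
c² = a² + b² = 25 + 144 = 169, so c = 13.
Foci lie on the horizontal axis through the center: (h ± c, k).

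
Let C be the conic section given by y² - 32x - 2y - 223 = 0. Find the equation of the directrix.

x = -15

Only y is squared. Complete the square in y: (y - 1)² = 32(x + 7).
Vertex (-7, 1); 4p = 32 so p = 8. Opens right.
Directrix is the vertical line x = h − p = -7 − (8) = -15.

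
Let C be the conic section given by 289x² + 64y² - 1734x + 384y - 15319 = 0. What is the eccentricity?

Group: 289(x² - 6x) + 64(y² + 6y) = 15319
Completing the square gives 289(x - 3)² + 64(y + 3)² = 15319 + 2601 + 576 = 18496.
Divide through by 18496 to get (x - 3)²/64 + (y + 3)²/289 = 1.
Ellipse, center (3, -3), major axis vertical; a² = 289, b² = 64.
c² = a² - b² = 225, so c = 15.
e = c/a = 15/17.

e = 15/17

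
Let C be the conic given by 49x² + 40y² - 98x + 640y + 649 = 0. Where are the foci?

Rearranging, 49(x² - 2x) + 40(y² + 16y) = -649.
Completing the square gives 49(x - 1)² + 40(y + 8)² = -649 + 49 + 2560 = 1960.
Divide through by 1960 to get (x - 1)²/40 + (y + 8)²/49 = 1.
Ellipse, center (1, -8), major axis vertical; a² = 49, b² = 40.
c² = a² - b² = 49 - 40 = 9, so c = 3.
Foci lie on the vertical axis through the center: (h, k ± c).

(1, -11) and (1, -5)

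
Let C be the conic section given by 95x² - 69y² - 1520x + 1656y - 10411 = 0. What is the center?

(8, 12)

Group the x- and y-terms: 95(x² - 16x) -69(y² - 24y) = 10411
Complete the square in x and y: 95(x - 8)² -69(y - 12)² = 10411 + 6080 - 9936 = 6555
Divide through by 6555 to get (x - 8)²/69 - (y - 12)²/95 = 1.
Hyperbola with center (8, 12).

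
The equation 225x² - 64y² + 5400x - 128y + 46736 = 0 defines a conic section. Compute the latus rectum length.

128/15

Collect terms: 225(x² + 24x) -64(y² + 2y) = -46736
Complete the square in x and y: 225(x + 12)² -64(y + 1)² = -46736 + 32400 - 64 = -14400
Divide through by -14400 to get (y + 1)²/225 - (x + 12)²/64 = 1.
Hyperbola, center (-12, -1), transverse axis vertical; a² = 225, b² = 64.
Latus rectum length = 2b²/a = 2·64/15 = 128/15.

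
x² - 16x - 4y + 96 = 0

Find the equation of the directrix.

Only x is squared. Complete the square in x: (x - 8)² = 4(y - 8).
Vertex (8, 8); 4p = 4 so p = 1. Opens up.
Directrix is the horizontal line y = k − p = 8 − (1) = 7.

y = 7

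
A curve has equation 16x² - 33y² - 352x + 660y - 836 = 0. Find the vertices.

(11, 6) and (11, 14)

Rearranging, 16(x² - 22x) -33(y² - 20y) = 836.
16(x - 11)² -33(y - 10)² = 836 + 1936 - 3300 = -528
Divide through by -528 to get (y - 10)²/16 - (x - 11)²/33 = 1.
Hyperbola, center (11, 10), transverse axis vertical; a² = 16, b² = 33.
a = 4. Vertices at (h, k ± a).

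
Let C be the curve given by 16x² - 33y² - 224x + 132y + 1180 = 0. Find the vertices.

(7, -2) and (7, 6)

Group: 16(x² - 14x) -33(y² - 4y) = -1180
Completing the square gives 16(x - 7)² -33(y - 2)² = -1180 + 784 - 132 = -528.
Dividing both sides by -528: (y - 2)²/16 - (x - 7)²/33 = 1
Hyperbola, center (7, 2), transverse axis vertical; a² = 16, b² = 33.
a = 4. Vertices at (h, k ± a).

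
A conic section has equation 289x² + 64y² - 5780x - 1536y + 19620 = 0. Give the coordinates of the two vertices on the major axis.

(10, -5) and (10, 29)

Rearranging, 289(x² - 20x) + 64(y² - 24y) = -19620.
Complete the square: 289(x - 10)² + 64(y - 12)² = -19620 + 28900 + 9216 = 18496
Divide through by 18496 to get (x - 10)²/64 + (y - 12)²/289 = 1.
Ellipse, center (10, 12), major axis vertical; a² = 289, b² = 64.
a = 17. Vertices at (h, k ± a).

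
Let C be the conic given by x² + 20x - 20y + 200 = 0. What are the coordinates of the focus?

Only x is squared. Complete the square in x: (x + 10)² = 20(y - 5).
Vertex (-10, 5); 4p = 20 so p = 5. Opens up.
Focus is p units from the vertex along the axis: (h, k + p).

(-10, 10)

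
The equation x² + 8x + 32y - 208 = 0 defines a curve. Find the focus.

(-4, -1)

Only x is squared. Complete the square in x: (x + 4)² = -32(y - 7).
Vertex (-4, 7); 4p = -32 so p = -8. Opens down.
Focus is p units from the vertex along the axis: (h, k + p).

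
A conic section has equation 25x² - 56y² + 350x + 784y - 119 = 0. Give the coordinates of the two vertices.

Rearranging, 25(x² + 14x) -56(y² - 14y) = 119.
Complete the square in x and y: 25(x + 7)² -56(y - 7)² = 119 + 1225 - 2744 = -1400
Divide through by -1400 to get (y - 7)²/25 - (x + 7)²/56 = 1.
Hyperbola, center (-7, 7), transverse axis vertical; a² = 25, b² = 56.
a = 5. Vertices at (h, k ± a).

(-7, 2) and (-7, 12)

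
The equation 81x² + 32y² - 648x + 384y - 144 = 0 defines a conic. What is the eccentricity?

Rearranging, 81(x² - 8x) + 32(y² + 12y) = 144.
Completing the square gives 81(x - 4)² + 32(y + 6)² = 144 + 1296 + 1152 = 2592.
Divide through by 2592 to get (x - 4)²/32 + (y + 6)²/81 = 1.
Ellipse, center (4, -6), major axis vertical; a² = 81, b² = 32.
c² = a² - b² = 49, so c = 7.
e = c/a = 7/9.

e = 7/9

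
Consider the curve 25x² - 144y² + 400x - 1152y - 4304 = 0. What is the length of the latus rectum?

25/6

Group: 25(x² + 16x) -144(y² + 8y) = 4304
Complete the square: 25(x + 8)² -144(y + 4)² = 4304 + 1600 - 2304 = 3600
Divide by 3600: (x + 8)²/144 - (y + 4)²/25 = 1
Hyperbola, center (-8, -4), transverse axis horizontal; a² = 144, b² = 25.
Latus rectum length = 2b²/a = 2·25/12 = 25/6.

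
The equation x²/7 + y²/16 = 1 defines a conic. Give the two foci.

Center (0, 0). The larger denominator 16 sits under the y-term, so the major axis is vertical; a² = 16, b² = 7.
c² = a² - b² = 16 - 7 = 9, so c = 3.
Foci lie on the vertical axis through the center: (h, k ± c).

(0, -3) and (0, 3)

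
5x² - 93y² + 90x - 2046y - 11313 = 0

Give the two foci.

Group the x- and y-terms: 5(x² + 18x) -93(y² + 22y) = 11313
Complete the square: 5(x + 9)² -93(y + 11)² = 11313 + 405 - 11253 = 465
Dividing both sides by 465: (x + 9)²/93 - (y + 11)²/5 = 1
Hyperbola, center (-9, -11), transverse axis horizontal; a² = 93, b² = 5.
c² = a² + b² = 93 + 5 = 98, so c = 7√2.
Foci lie on the horizontal axis through the center: (h ± c, k).

(-9 - 7√2, -11) and (-9 + 7√2, -11)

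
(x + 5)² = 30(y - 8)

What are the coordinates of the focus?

(-5, 31/2)

Vertex (-5, 8); 4p = 30 so p = 15/2. Opens up.
Focus is p units from the vertex along the axis: (h, k + p).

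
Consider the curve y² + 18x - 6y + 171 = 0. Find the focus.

(-27/2, 3)

Only y is squared. Complete the square in y: (y - 3)² = -18(x + 9).
Vertex (-9, 3); 4p = -18 so p = -9/2. Opens left.
Focus is p units from the vertex along the axis: (h + p, k).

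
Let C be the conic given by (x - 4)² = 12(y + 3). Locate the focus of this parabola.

(4, 0)

Vertex (4, -3); 4p = 12 so p = 3. Opens up.
Focus is p units from the vertex along the axis: (h, k + p).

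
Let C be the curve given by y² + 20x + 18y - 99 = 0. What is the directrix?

x = 14

Only y is squared. Complete the square in y: (y + 9)² = -20(x - 9).
Vertex (9, -9); 4p = -20 so p = -5. Opens left.
Directrix is the vertical line x = h − p = 9 − (-5) = 14.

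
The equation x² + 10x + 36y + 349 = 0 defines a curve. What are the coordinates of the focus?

Only x is squared. Complete the square in x: (x + 5)² = -36(y + 9).
Vertex (-5, -9); 4p = -36 so p = -9. Opens down.
Focus is p units from the vertex along the axis: (h, k + p).

(-5, -18)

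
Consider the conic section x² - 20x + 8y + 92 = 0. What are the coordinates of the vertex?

(10, 1)

Only x is squared. Complete the square in x: (x - 10)² = -8(y - 1).
Vertex (10, 1); 4p = -8 so p = -2. Opens down.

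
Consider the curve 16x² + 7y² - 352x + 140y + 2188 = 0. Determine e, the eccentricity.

Group the x- and y-terms: 16(x² - 22x) + 7(y² + 20y) = -2188
Complete the square in x and y: 16(x - 11)² + 7(y + 10)² = -2188 + 1936 + 700 = 448
Dividing both sides by 448: (x - 11)²/28 + (y + 10)²/64 = 1
Ellipse, center (11, -10), major axis vertical; a² = 64, b² = 28.
c² = a² - b² = 36, so c = 6.
e = c/a = 6/8 = 3/4.

e = 3/4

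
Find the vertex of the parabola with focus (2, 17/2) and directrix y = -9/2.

(2, 2)

The vertex is the midpoint between the focus and the directrix along the axis of symmetry.
Axis is vertical (directrix is horizontal). Vertex y-coordinate = (17/2 + (-9/2))/2 = 2; x-coordinate = 2.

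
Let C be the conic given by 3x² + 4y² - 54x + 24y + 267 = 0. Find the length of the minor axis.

2√3

Collect terms: 3(x² - 18x) + 4(y² + 6y) = -267
3(x - 9)² + 4(y + 3)² = -267 + 243 + 36 = 12
Divide by 12: (x - 9)²/4 + (y + 3)²/3 = 1
Ellipse, center (9, -3), major axis horizontal; a² = 4, b² = 3.
b² = 3 so b = √3; the minor axis has length 2b = 2√3.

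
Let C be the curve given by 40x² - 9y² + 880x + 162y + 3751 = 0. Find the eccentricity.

e = 7/3

Group the x- and y-terms: 40(x² + 22x) -9(y² - 18y) = -3751
Complete the square in x and y: 40(x + 11)² -9(y - 9)² = -3751 + 4840 - 729 = 360
Divide by 360: (x + 11)²/9 - (y - 9)²/40 = 1
Hyperbola, center (-11, 9), transverse axis horizontal; a² = 9, b² = 40.
c² = a² + b² = 49, so c = 7.
e = c/a = 7/3.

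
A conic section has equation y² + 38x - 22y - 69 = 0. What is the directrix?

x = 29/2

Only y is squared. Complete the square in y: (y - 11)² = -38(x - 5).
Vertex (5, 11); 4p = -38 so p = -19/2. Opens left.
Directrix is the vertical line x = h − p = 5 − (-19/2) = 29/2.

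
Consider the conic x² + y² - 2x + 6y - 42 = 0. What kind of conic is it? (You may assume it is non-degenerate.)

No xy term. Coefficients of x² and y² are A = 1, C = 1.
A = C (same sign) ⇒ circle.

circle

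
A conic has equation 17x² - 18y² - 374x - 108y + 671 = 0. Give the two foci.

(11 - 2√35, -3) and (11 + 2√35, -3)

Group: 17(x² - 22x) -18(y² + 6y) = -671
Completing the square gives 17(x - 11)² -18(y + 3)² = -671 + 2057 - 162 = 1224.
Dividing both sides by 1224: (x - 11)²/72 - (y + 3)²/68 = 1
Hyperbola, center (11, -3), transverse axis horizontal; a² = 72, b² = 68.
c² = a² + b² = 72 + 68 = 140, so c = 2√35.
Foci lie on the horizontal axis through the center: (h ± c, k).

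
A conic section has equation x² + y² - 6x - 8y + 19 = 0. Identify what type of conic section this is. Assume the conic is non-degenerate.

No xy term. Coefficients of x² and y² are A = 1, C = 1.
A = C (same sign) ⇒ circle.

circle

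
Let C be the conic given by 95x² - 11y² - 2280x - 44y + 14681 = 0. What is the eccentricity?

e = √10070/95

Group: 95(x² - 24x) -11(y² + 4y) = -14681
Completing the square gives 95(x - 12)² -11(y + 2)² = -14681 + 13680 - 44 = -1045.
Divide by -1045: (y + 2)²/95 - (x - 12)²/11 = 1
Hyperbola, center (12, -2), transverse axis vertical; a² = 95, b² = 11.
c² = a² + b² = 106, so c = √106.
e = c/a = √106/√95 = √10070/95.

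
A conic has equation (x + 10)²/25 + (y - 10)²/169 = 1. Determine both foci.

Center (-10, 10). The larger denominator 169 sits under the y-term, so the major axis is vertical; a² = 169, b² = 25.
c² = a² - b² = 169 - 25 = 144, so c = 12.
Foci lie on the vertical axis through the center: (h, k ± c).

(-10, -2) and (-10, 22)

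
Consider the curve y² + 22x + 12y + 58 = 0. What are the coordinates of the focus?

(-13/2, -6)

Only y is squared. Complete the square in y: (y + 6)² = -22(x + 1).
Vertex (-1, -6); 4p = -22 so p = -11/2. Opens left.
Focus is p units from the vertex along the axis: (h + p, k).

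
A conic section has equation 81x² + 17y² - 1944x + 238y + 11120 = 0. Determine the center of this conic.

(12, -7)

Group the x- and y-terms: 81(x² - 24x) + 17(y² + 14y) = -11120
Completing the square gives 81(x - 12)² + 17(y + 7)² = -11120 + 11664 + 833 = 1377.
Divide by 1377: (x - 12)²/17 + (y + 7)²/81 = 1
Ellipse with center (12, -7).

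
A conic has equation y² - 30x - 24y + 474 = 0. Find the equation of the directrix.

Only y is squared. Complete the square in y: (y - 12)² = 30(x - 11).
Vertex (11, 12); 4p = 30 so p = 15/2. Opens right.
Directrix is the vertical line x = h − p = 11 − (15/2) = 7/2.

x = 7/2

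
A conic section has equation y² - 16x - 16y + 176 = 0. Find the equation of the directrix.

Only y is squared. Complete the square in y: (y - 8)² = 16(x - 7).
Vertex (7, 8); 4p = 16 so p = 4. Opens right.
Directrix is the vertical line x = h − p = 7 − (4) = 3.

x = 3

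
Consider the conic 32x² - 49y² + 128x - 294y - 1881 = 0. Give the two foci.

Group: 32(x² + 4x) -49(y² + 6y) = 1881
Complete the square in x and y: 32(x + 2)² -49(y + 3)² = 1881 + 128 - 441 = 1568
Dividing both sides by 1568: (x + 2)²/49 - (y + 3)²/32 = 1
Hyperbola, center (-2, -3), transverse axis horizontal; a² = 49, b² = 32.
c² = a² + b² = 49 + 32 = 81, so c = 9.
Foci lie on the horizontal axis through the center: (h ± c, k).

(-11, -3) and (7, -3)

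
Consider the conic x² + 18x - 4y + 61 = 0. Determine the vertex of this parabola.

Only x is squared. Complete the square in x: (x + 9)² = 4(y + 5).
Vertex (-9, -5); 4p = 4 so p = 1. Opens up.

(-9, -5)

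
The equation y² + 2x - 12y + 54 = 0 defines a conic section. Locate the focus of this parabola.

(-19/2, 6)

Only y is squared. Complete the square in y: (y - 6)² = -2(x + 9).
Vertex (-9, 6); 4p = -2 so p = -1/2. Opens left.
Focus is p units from the vertex along the axis: (h + p, k).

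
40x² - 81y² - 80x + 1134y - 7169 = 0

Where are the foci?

40(x² - 2x) -81(y² - 14y) = 7169
Complete the square: 40(x - 1)² -81(y - 7)² = 7169 + 40 - 3969 = 3240
Divide through by 3240 to get (x - 1)²/81 - (y - 7)²/40 = 1.
Hyperbola, center (1, 7), transverse axis horizontal; a² = 81, b² = 40.
c² = a² + b² = 81 + 40 = 121, so c = 11.
Foci lie on the horizontal axis through the center: (h ± c, k).

(-10, 7) and (12, 7)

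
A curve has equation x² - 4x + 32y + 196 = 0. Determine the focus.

(2, -14)

Only x is squared. Complete the square in x: (x - 2)² = -32(y + 6).
Vertex (2, -6); 4p = -32 so p = -8. Opens down.
Focus is p units from the vertex along the axis: (h, k + p).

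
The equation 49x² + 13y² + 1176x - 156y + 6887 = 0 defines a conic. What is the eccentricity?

e = 6/7

Collect terms: 49(x² + 24x) + 13(y² - 12y) = -6887
49(x + 12)² + 13(y - 6)² = -6887 + 7056 + 468 = 637
Divide through by 637 to get (x + 12)²/13 + (y - 6)²/49 = 1.
Ellipse, center (-12, 6), major axis vertical; a² = 49, b² = 13.
c² = a² - b² = 36, so c = 6.
e = c/a = 6/7.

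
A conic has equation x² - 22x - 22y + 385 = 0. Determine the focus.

(11, 35/2)

Only x is squared. Complete the square in x: (x - 11)² = 22(y - 12).
Vertex (11, 12); 4p = 22 so p = 11/2. Opens up.
Focus is p units from the vertex along the axis: (h, k + p).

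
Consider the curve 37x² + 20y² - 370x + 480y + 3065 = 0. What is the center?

(5, -12)

Group the x- and y-terms: 37(x² - 10x) + 20(y² + 24y) = -3065
Complete the square: 37(x - 5)² + 20(y + 12)² = -3065 + 925 + 2880 = 740
Divide by 740: (x - 5)²/20 + (y + 12)²/37 = 1
Ellipse with center (5, -12).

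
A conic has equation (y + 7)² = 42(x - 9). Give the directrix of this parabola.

Vertex (9, -7); 4p = 42 so p = 21/2. Opens right.
Directrix is the vertical line x = h − p = 9 − (21/2) = -3/2.

x = -3/2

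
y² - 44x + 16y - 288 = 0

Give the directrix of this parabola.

x = -19

Only y is squared. Complete the square in y: (y + 8)² = 44(x + 8).
Vertex (-8, -8); 4p = 44 so p = 11. Opens right.
Directrix is the vertical line x = h − p = -8 − (11) = -19.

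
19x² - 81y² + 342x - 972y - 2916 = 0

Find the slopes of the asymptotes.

Group the x- and y-terms: 19(x² + 18x) -81(y² + 12y) = 2916
19(x + 9)² -81(y + 6)² = 2916 + 1539 - 2916 = 1539
Divide through by 1539 to get (x + 9)²/81 - (y + 6)²/19 = 1.
Hyperbola, center (-9, -6), transverse axis horizontal; a² = 81, b² = 19.
For a horizontal hyperbola the asymptotes have slope ±b/a.
Here that is ±√19/9.

√19/9 and -√19/9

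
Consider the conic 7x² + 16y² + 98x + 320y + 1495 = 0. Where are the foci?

Group the x- and y-terms: 7(x² + 14x) + 16(y² + 20y) = -1495
Complete the square in x and y: 7(x + 7)² + 16(y + 10)² = -1495 + 343 + 1600 = 448
Divide by 448: (x + 7)²/64 + (y + 10)²/28 = 1
Ellipse, center (-7, -10), major axis horizontal; a² = 64, b² = 28.
c² = a² - b² = 64 - 28 = 36, so c = 6.
Foci lie on the horizontal axis through the center: (h ± c, k).

(-13, -10) and (-1, -10)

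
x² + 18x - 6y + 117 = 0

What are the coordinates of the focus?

Only x is squared. Complete the square in x: (x + 9)² = 6(y - 6).
Vertex (-9, 6); 4p = 6 so p = 3/2. Opens up.
Focus is p units from the vertex along the axis: (h, k + p).

(-9, 15/2)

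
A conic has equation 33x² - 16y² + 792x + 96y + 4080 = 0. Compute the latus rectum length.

33/2

Collect terms: 33(x² + 24x) -16(y² - 6y) = -4080
Complete the square in x and y: 33(x + 12)² -16(y - 3)² = -4080 + 4752 - 144 = 528
Dividing both sides by 528: (x + 12)²/16 - (y - 3)²/33 = 1
Hyperbola, center (-12, 3), transverse axis horizontal; a² = 16, b² = 33.
Latus rectum length = 2b²/a = 2·33/4 = 33/2.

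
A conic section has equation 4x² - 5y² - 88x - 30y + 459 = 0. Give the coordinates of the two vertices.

(11, -5) and (11, -1)

Rearranging, 4(x² - 22x) -5(y² + 6y) = -459.
Complete the square in x and y: 4(x - 11)² -5(y + 3)² = -459 + 484 - 45 = -20
Divide by -20: (y + 3)²/4 - (x - 11)²/5 = 1
Hyperbola, center (11, -3), transverse axis vertical; a² = 4, b² = 5.
a = 2. Vertices at (h, k ± a).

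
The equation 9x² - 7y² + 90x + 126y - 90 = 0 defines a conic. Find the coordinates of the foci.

(-5, 1) and (-5, 17)

Collect terms: 9(x² + 10x) -7(y² - 18y) = 90
Complete the square in x and y: 9(x + 5)² -7(y - 9)² = 90 + 225 - 567 = -252
Divide through by -252 to get (y - 9)²/36 - (x + 5)²/28 = 1.
Hyperbola, center (-5, 9), transverse axis vertical; a² = 36, b² = 28.
c² = a² + b² = 36 + 28 = 64, so c = 8.
Foci lie on the vertical axis through the center: (h, k ± c).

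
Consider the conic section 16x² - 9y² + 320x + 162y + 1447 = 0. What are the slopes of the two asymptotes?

16(x² + 20x) -9(y² - 18y) = -1447
Complete the square: 16(x + 10)² -9(y - 9)² = -1447 + 1600 - 729 = -576
Dividing both sides by -576: (y - 9)²/64 - (x + 10)²/36 = 1
Hyperbola, center (-10, 9), transverse axis vertical; a² = 64, b² = 36.
For a vertical hyperbola the asymptotes have slope ±a/b.
Here that is ±8/6 = ±4/3.

4/3 and -4/3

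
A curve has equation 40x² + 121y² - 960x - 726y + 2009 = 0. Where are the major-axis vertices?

(1, 3) and (23, 3)

Group: 40(x² - 24x) + 121(y² - 6y) = -2009
40(x - 12)² + 121(y - 3)² = -2009 + 5760 + 1089 = 4840
Dividing both sides by 4840: (x - 12)²/121 + (y - 3)²/40 = 1
Ellipse, center (12, 3), major axis horizontal; a² = 121, b² = 40.
a = 11. Vertices at (h ± a, k).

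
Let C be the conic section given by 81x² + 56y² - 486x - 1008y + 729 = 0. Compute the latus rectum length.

Group: 81(x² - 6x) + 56(y² - 18y) = -729
81(x - 3)² + 56(y - 9)² = -729 + 729 + 4536 = 4536
Divide by 4536: (x - 3)²/56 + (y - 9)²/81 = 1
Ellipse, center (3, 9), major axis vertical; a² = 81, b² = 56.
Latus rectum length = 2b²/a = 2·56/9 = 112/9.

112/9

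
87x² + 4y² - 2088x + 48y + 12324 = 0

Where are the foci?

(12, -6 - √83) and (12, -6 + √83)

Rearranging, 87(x² - 24x) + 4(y² + 12y) = -12324.
87(x - 12)² + 4(y + 6)² = -12324 + 12528 + 144 = 348
Divide by 348: (x - 12)²/4 + (y + 6)²/87 = 1
Ellipse, center (12, -6), major axis vertical; a² = 87, b² = 4.
c² = a² - b² = 87 - 4 = 83, so c = √83.
Foci lie on the vertical axis through the center: (h, k ± c).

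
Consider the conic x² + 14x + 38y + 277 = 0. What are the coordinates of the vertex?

Only x is squared. Complete the square in x: (x + 7)² = -38(y + 6).
Vertex (-7, -6); 4p = -38 so p = -19/2. Opens down.

(-7, -6)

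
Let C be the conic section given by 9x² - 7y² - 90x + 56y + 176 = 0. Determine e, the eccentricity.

e = 4/3

Group: 9(x² - 10x) -7(y² - 8y) = -176
9(x - 5)² -7(y - 4)² = -176 + 225 - 112 = -63
Divide by -63: (y - 4)²/9 - (x - 5)²/7 = 1
Hyperbola, center (5, 4), transverse axis vertical; a² = 9, b² = 7.
c² = a² + b² = 16, so c = 4.
e = c/a = 4/3.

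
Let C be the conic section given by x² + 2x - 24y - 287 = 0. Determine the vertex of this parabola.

(-1, -12)

Only x is squared. Complete the square in x: (x + 1)² = 24(y + 12).
Vertex (-1, -12); 4p = 24 so p = 6. Opens up.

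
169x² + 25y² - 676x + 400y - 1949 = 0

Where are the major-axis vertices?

Collect terms: 169(x² - 4x) + 25(y² + 16y) = 1949
Complete the square in x and y: 169(x - 2)² + 25(y + 8)² = 1949 + 676 + 1600 = 4225
Divide by 4225: (x - 2)²/25 + (y + 8)²/169 = 1
Ellipse, center (2, -8), major axis vertical; a² = 169, b² = 25.
a = 13. Vertices at (h, k ± a).

(2, -21) and (2, 5)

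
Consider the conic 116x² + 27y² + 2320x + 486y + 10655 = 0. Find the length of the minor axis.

116(x² + 20x) + 27(y² + 18y) = -10655
116(x + 10)² + 27(y + 9)² = -10655 + 11600 + 2187 = 3132
Divide through by 3132 to get (x + 10)²/27 + (y + 9)²/116 = 1.
Ellipse, center (-10, -9), major axis vertical; a² = 116, b² = 27.
b² = 27 so b = 3√3; the minor axis has length 2b = 6√3.

6√3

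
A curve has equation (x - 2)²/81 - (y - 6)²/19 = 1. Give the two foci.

(-8, 6) and (12, 6)

Center (2, 6). The positive term is the x-term, so the transverse axis is horizontal; a² = 81, b² = 19.
c² = a² + b² = 81 + 19 = 100, so c = 10.
Foci lie on the horizontal axis through the center: (h ± c, k).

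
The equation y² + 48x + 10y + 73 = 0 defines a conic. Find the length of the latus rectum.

48

Only y is squared. Complete the square in y: (y + 5)² = -48(x + 1).
Vertex (-1, -5); 4p = -48 so p = -12. Opens left.
Latus rectum length = |4p| = 48.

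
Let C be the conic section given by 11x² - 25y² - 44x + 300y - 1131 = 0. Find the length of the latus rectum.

22/5

Group the x- and y-terms: 11(x² - 4x) -25(y² - 12y) = 1131
Complete the square in x and y: 11(x - 2)² -25(y - 6)² = 1131 + 44 - 900 = 275
Dividing both sides by 275: (x - 2)²/25 - (y - 6)²/11 = 1
Hyperbola, center (2, 6), transverse axis horizontal; a² = 25, b² = 11.
Latus rectum length = 2b²/a = 2·11/5 = 22/5.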